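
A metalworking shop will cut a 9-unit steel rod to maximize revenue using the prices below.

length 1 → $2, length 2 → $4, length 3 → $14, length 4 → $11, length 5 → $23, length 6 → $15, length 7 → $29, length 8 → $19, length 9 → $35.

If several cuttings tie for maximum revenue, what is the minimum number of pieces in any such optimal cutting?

3

Let r[k] be the best obtainable value from length k. For each k, try every first piece i and keep the best of price[i] + r[k−i].
r[1] = 2
r[2] = max(2+2, 4+0) = 4
r[3] = max(2+4, 4+2, 14+0) = 14
r[4] = max(2+14, 4+4, 14+2, 11+0) = 16
r[5] = max(2+16, 4+14, 14+4, 11+2, 23+0) = 23
r[6] = max(2+23, 4+16, 14+14, 11+4, 23+2, 15+0) = 28
r[7] = max(2+28, 4+23, 14+16, …, 15+2, 29+0) = 30
r[8] = max(2+30, 4+28, 14+23, …, 29+2, 19+0) = 37
r[9] = max(2+37, 4+30, 14+28, …, 19+2, 35+0) = 42
Maximum revenue is $42.
Now minimize piece count subject to staying optimal: for each k, pieces[k] = 1 + min over i with p[i]+r[k−i]=r[k] of pieces[k−i].
pieces[6] = 2
pieces[7] = 3
pieces[8] = 2
pieces[9] = 3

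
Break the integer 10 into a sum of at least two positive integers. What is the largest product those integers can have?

36

Define f[k] = max over 1≤i<k of i · max(k−i, f[k−i]); the inner max lets the remainder stay uncut if that's better.
f[2] = 1*max(1,0) = 1*1 = 1
f[3] = 1*max(2,1) = 1*2 = 2
f[4] = 2*max(2,1) = 2*2 = 4
f[5] = 2*max(3,2) = 2*3 = 6
f[6] = 3*max(3,2) = 3*3 = 9
f[7] = 2*max(5,6) = 2*6 = 12
f[8] = 2*max(6,9) = 2*9 = 18
f[9] = 3*max(6,9) = 3*9 = 27
f[10] = 2*max(8,18) = 2*18 = 36
One optimal split: 3 + 3 + 2 + 2; product 3*3*2*2 = 36.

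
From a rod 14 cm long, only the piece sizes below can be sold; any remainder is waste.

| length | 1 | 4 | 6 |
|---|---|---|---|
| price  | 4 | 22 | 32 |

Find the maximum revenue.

76

Consider every possible first cut. f[k] is the best of p[i]+f[k−i] over all sellable i≤k.
f[1] = 4
f[2] = 8  (first piece 1, then f[1]=4)
f[3] = 12  (first piece 1, then f[2]=8)
f[4] = 22
f[5] = 26  (first piece 1, then f[4]=22)
f[6] = 32
f[7] = 36  (first piece 1, then f[6]=32)
f[8] = 44  (first piece 4, then f[4]=22)
f[9] = 48  (first piece 1, then f[8]=44)
f[10] = 54  (first piece 4, then f[6]=32)
f[11] = 58  (first piece 1, then f[10]=54)
f[12] = 66  (first piece 4, then f[8]=44)
f[13] = 70  (first piece 1, then f[12]=66)
f[14] = 76  (first piece 4, then f[10]=54)
One optimal cutting: 6 + 4 + 4 → $76.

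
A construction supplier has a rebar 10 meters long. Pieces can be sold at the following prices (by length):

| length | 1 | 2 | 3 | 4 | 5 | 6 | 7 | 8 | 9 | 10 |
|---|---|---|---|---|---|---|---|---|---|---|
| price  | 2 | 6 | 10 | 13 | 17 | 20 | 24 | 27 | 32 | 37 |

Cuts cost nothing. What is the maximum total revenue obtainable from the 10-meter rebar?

Consider every possible first cut. v[k] is the best of p[i]+v[k−i] over all sellable i≤k.
v[1] = 2
v[2] = max(2+2, 6+0) = 6
v[3] = max(2+6, 6+2, 10+0) = 10
v[4] = max(2+10, 6+6, 10+2, 13+0) = 13
v[5] = max(2+13, 6+10, 10+6, 13+2, 17+0) = 17
v[6] = max(2+17, 6+13, 10+10, 13+6, 17+2, 20+0) = 20
v[7] = max(2+20, 6+17, 10+13, …, 20+2, 24+0) = 24
v[8] = max(2+24, 6+20, 10+17, …, 24+2, 27+0) = 27
v[9] = max(2+27, 6+24, 10+20, …, 27+2, 32+0) = 32
v[10] = max(2+32, 6+27, 10+24, …, 32+2, 37+0) = 37
Best is to sell the whole 10-meter piece uncut for ₹37.

37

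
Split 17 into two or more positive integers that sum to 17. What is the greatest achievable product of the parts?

Define m[k] = max over 1≤i<k of i · max(k−i, m[k−i]); the inner max lets the remainder stay uncut if that's better.
Small cases: m[2]=1, m[3]=2, m[4]=4, m[5]=6, m[6]=9, m[7]=12, m[8]=18, m[9]=27, m[10]=36, m[11]=54, m[12]=81.
m[13] = max(1*81, 2*54, 3*36, …, 11*2, 12*1) = 108
m[14] = max(1*108, 2*81, 3*54, …, 12*2, 13*1) = 162
m[15] = max(1*162, 2*108, 3*81, …, 13*2, 14*1) = 243
m[16] = max(1*243, 2*162, 3*108, …, 14*2, 15*1) = 324
m[17] = max(1*324, 2*243, 3*162, …, 15*2, 16*1) = 486
One optimal split: 3 + 3 + 3 + 3 + 3 + 2; product 3*3*3*3*3*2 = 486.

486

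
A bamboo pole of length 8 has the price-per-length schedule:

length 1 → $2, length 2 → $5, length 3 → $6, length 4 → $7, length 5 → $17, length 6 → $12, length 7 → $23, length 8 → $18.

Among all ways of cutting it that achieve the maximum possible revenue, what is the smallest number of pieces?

Let r[k] be the best obtainable value from length k. For each k, try every first piece i and keep the best of price[i] + r[k−i].
r[1] = 2
r[2] = max(2+2, 5+0) = 5
r[3] = max(2+5, 5+2, 6+0) = 7
r[4] = max(2+7, 5+5, 6+2, 7+0) = 10
r[5] = max(2+10, 5+7, 6+5, 7+2, 17+0) = 17
r[6] = max(2+17, 5+10, 6+7, 7+5, 17+2, 12+0) = 19
r[7] = max(2+19, 5+17, 6+10, …, 12+2, 23+0) = 23
r[8] = max(2+23, 5+19, 6+17, …, 23+2, 18+0) = 25
Maximum revenue is $25.
Now minimize piece count subject to staying optimal: for each k, pieces[k] = 1 + min over i with p[i]+r[k−i]=r[k] of pieces[k−i].
pieces[5] = 1
pieces[6] = 2
pieces[7] = 1
pieces[8] = 2

2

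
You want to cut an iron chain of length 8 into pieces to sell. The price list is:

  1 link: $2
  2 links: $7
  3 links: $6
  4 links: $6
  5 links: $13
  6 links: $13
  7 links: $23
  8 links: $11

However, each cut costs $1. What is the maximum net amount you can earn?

Let v[k] be the best obtainable value from length k. For each k, try every first piece i and keep the best of price[i] + v[k−i] minus the 1 cut fee when i<k.
v[1] = 2
v[2] = max(2+2-1, 7+0) = 7
v[3] = max(2+7-1, 7+2-1, 6+0) = 8
v[4] = max(2+8-1, 7+7-1, 6+2-1, 6+0) = 13
v[5] = max(2+13-1, 7+8-1, 6+7-1, 6+2-1, 13+0) = 14
v[6] = max(2+14-1, 7+13-1, 6+8-1, 6+7-1, 13+2-1, 13+0) = 19
v[7] = max(2+19-1, 7+14-1, 6+13-1, …, 13+2-1, 23+0) = 23
v[8] = max(2+23-1, 7+19-1, 6+14-1, …, 23+2-1, 11+0) = 25
One optimal plan: pieces 2 + 2 + 2 + 2 (3 cuts) → $28 − $3 = $25.

25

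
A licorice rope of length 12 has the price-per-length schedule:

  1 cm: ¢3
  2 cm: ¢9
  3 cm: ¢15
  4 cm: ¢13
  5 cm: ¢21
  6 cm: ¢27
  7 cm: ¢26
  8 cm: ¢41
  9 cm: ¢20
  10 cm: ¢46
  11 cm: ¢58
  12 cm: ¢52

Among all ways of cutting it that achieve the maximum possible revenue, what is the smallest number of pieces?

2

Consider every possible first cut. r[k] is the best of p[i]+r[k−i] over all sellable i≤k.
r[1] = 3
r[2] = 9
r[3] = 15
r[4] = 18  (first piece 1, then r[3]=15)
r[5] = 24  (first piece 2, then r[3]=15)
r[6] = 30  (first piece 3, then r[3]=15)
r[7] = 33  (first piece 1, then r[6]=30)
r[8] = 41
r[9] = 45  (first piece 3, then r[6]=30)
r[10] = 50  (first piece 2, then r[8]=41)
r[11] = 58
r[12] = 61  (first piece 1, then r[11]=58)
Maximum revenue is ¢61.
Now minimize piece count subject to staying optimal: for each k, pieces[k] = 1 + min over i with p[i]+r[k−i]=r[k] of pieces[k−i].
pieces[9] = 3
pieces[10] = 2
pieces[11] = 1
pieces[12] = 2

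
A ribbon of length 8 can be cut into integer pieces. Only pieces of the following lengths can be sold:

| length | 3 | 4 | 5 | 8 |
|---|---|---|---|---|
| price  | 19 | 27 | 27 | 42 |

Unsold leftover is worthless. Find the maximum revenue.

Build best[k] bottom-up: best[k] = max over allowed piece i of (p[i] + best[k−i]).
best[1] = 0
best[2] = 0
best[3] = 19
best[4] = 27
best[5] = 27
best[6] = 38  (first piece 3, then best[3]=19)
best[7] = 46  (first piece 3, then best[4]=27)
best[8] = 54  (first piece 4, then best[4]=27)
One optimal cutting: 4 + 4 → ¢54.

54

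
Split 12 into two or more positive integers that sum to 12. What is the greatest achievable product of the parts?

81

Fill P[k] for k=2..12: at each k try every first piece i and multiply by the better of (k−i) uncut or P[k−i].
Small cases: P[2]=1, P[3]=2, P[4]=4, P[5]=6, P[6]=9.
P[7] = max(1·9, 2·6, 3·4, 4·3, 5·2, 6·1) = 12
P[8] = max(1·12, 2·9, 3·6, …, 6·2, 7·1) = 18
P[9] = max(1·18, 2·12, 3·9, …, 7·2, 8·1) = 27
P[10] = max(1·27, 2·18, 3·12, …, 8·2, 9·1) = 36
P[11] = max(1·36, 2·27, 3·18, …, 9·2, 10·1) = 54
P[12] = max(1·54, 2·36, 3·27, …, 10·2, 11·1) = 81
One optimal split: 3 + 3 + 3 + 3; product 3·3·3·3 = 81.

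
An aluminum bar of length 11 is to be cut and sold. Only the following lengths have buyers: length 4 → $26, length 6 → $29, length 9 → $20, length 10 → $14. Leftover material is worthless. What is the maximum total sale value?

55

Let r[k] be the best obtainable value from length k. For each k, try every first piece i and keep the best of price[i] + r[k−i].
r[1] = 0
r[2] = 0
r[3] = 0
r[4] = 26
r[5] = 26
r[6] = 29
r[7] = 29
r[8] = 52  (first piece 4, then r[4]=26)
r[9] = 52
r[10] = 55  (first piece 4, then r[6]=29)
r[11] = 55
One optimal cutting: pieces 6 + 4 with 1 cm of scrap → $55.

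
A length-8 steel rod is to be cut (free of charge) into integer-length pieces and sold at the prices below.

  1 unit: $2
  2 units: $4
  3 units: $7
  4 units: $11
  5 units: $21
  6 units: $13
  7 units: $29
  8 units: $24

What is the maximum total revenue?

31

Consider every possible first cut. r[k] is the best of p[i]+r[k−i] over all sellable i≤k.
r[1] = 2
r[2] = 4  (first piece 1, then r[1]=2)
r[3] = 7
r[4] = 11
r[5] = 21
r[6] = 23  (first piece 1, then r[5]=21)
r[7] = 29
r[8] = 31  (first piece 1, then r[7]=29)
One optimal cutting: 7 + 1 → $29 + $2 = $31.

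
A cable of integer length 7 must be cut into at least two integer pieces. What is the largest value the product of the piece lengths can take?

Fill m[k] for k=2..7: at each k try every first piece i and multiply by the better of (k−i) uncut or m[k−i].
m[2] = 1·max(1,0) = 1·1 = 1
m[3] = max(1·2, 2·1) = 2
m[4] = max(1·3, 2·2, 3·1) = 4
m[5] = max(1·4, 2·3, 3·2, 4·1) = 6
m[6] = max(1·6, 2·4, 3·3, 4·2, 5·1) = 9
m[7] = max(1·9, 2·6, 3·4, 4·3, 5·2, 6·1) = 12
One optimal split: 3 + 2 + 2; product 3·2·2 = 12.

12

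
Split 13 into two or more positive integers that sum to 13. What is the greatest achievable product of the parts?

108

Define P[k] = max over 1≤i<k of i · max(k−i, P[k−i]); the inner max lets the remainder stay uncut if that's better.
P[2] = 1*max(1,0) = 1*1 = 1
P[3] = max(1*2, 2*1) = 2
P[4] = max(1*3, 2*2, 3*1) = 4
P[5] = max(1*4, 2*3, 3*2, 4*1) = 6
P[6] = max(1*6, 2*4, 3*3, 4*2, 5*1) = 9
P[7] = max(1*9, 2*6, 3*4, 4*3, 5*2, 6*1) = 12
P[8] = max(1*12, 2*9, 3*6, …, 6*2, 7*1) = 18
P[9] = max(1*18, 2*12, 3*9, …, 7*2, 8*1) = 27
P[10] = max(1*27, 2*18, 3*12, …, 8*2, 9*1) = 36
P[11] = max(1*36, 2*27, 3*18, …, 9*2, 10*1) = 54
P[12] = max(1*54, 2*36, 3*27, …, 10*2, 11*1) = 81
P[13] = max(1*81, 2*54, 3*36, …, 11*2, 12*1) = 108
One optimal split: 3 + 3 + 3 + 2 + 2; product 3*3*3*2*2 = 108.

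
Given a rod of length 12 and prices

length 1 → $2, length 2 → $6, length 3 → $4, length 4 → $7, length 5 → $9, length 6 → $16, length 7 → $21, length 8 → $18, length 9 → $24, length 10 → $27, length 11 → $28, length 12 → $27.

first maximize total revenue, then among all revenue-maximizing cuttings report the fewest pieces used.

Consider every possible first cut. r[k] is the best of p[i]+r[k−i] over all sellable i≤k.
r[1] = 2
r[2] = max(2+2, 6+0) = 6
r[3] = max(2+6, 6+2, 4+0) = 8
r[4] = max(2+8, 6+6, 4+2, 7+0) = 12
r[5] = max(2+12, 6+8, 4+6, 7+2, 9+0) = 14
r[6] = max(2+14, 6+12, 4+8, 7+6, 9+2, 16+0) = 18
r[7] = max(2+18, 6+14, 4+12, …, 16+2, 21+0) = 21
r[8] = max(2+21, 6+18, 4+14, …, 21+2, 18+0) = 24
r[9] = max(2+24, 6+21, 4+18, …, 18+2, 24+0) = 27
r[10] = max(2+27, 6+24, 4+21, …, 24+2, 27+0) = 30
r[11] = max(2+30, 6+27, 4+24, …, 27+2, 28+0) = 33
r[12] = max(2+33, 6+30, 4+27, …, 28+2, 27+0) = 36
Maximum revenue is $36.
Now minimize piece count subject to staying optimal: for each k, pieces[k] = 1 + min over i with p[i]+r[k−i]=r[k] of pieces[k−i].
pieces[9] = 2
pieces[10] = 5
pieces[11] = 3
pieces[12] = 6

6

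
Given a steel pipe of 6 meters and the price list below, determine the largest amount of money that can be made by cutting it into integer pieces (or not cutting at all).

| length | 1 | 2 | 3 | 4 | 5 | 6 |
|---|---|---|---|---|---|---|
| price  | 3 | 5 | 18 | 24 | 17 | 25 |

36

Build best[k] bottom-up: best[k] = max over allowed piece i of (p[i] + best[k−i]).
best[1] = 3
best[2] = max(3+3, 5+0) = 6
best[3] = max(3+6, 5+3, 18+0) = 18
best[4] = max(3+18, 5+6, 18+3, 24+0) = 24
best[5] = max(3+24, 5+18, 18+6, 24+3, 17+0) = 27
best[6] = max(3+27, 5+24, 18+18, 24+6, 17+3, 25+0) = 36
One optimal cutting: 3 + 3 → $18 + $18 = $36.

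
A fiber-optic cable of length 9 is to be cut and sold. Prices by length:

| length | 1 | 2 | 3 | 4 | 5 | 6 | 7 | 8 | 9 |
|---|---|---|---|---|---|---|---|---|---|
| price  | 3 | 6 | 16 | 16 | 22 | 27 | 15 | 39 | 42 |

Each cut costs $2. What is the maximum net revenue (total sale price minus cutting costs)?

44

Build net[k] bottom-up: net[k] = max over allowed piece i of (p[i] + net[k−i]) − 2 per cut.
net[1] = 3
net[2] = max(3+3-2, 6+0) = 6
net[3] = max(3+6-2, 6+3-2, 16+0) = 16
net[4] = max(3+16-2, 6+6-2, 16+3-2, 16+0) = 17
net[5] = max(3+17-2, 6+16-2, 16+6-2, 16+3-2, 22+0) = 22
net[6] = max(3+22-2, 6+17-2, 16+16-2, 16+6-2, 22+3-2, 27+0) = 30
net[7] = max(3+30-2, 6+22-2, 16+17-2, …, 27+3-2, 15+0) = 31
net[8] = max(3+31-2, 6+30-2, 16+22-2, …, 15+3-2, 39+0) = 39
net[9] = max(3+39-2, 6+31-2, 16+30-2, …, 39+3-2, 42+0) = 44
One optimal plan: pieces 3 + 3 + 3 (2 cuts) → $48 − $4 = $44.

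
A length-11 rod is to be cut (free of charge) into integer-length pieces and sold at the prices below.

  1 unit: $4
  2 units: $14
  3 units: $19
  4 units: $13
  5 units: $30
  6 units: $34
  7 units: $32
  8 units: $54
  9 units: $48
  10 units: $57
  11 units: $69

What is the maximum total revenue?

75

Build R[k] bottom-up: R[k] = max over allowed piece i of (p[i] + R[k−i]).
R[1] = 4
R[2] = 14
R[3] = 19
R[4] = 28  (first piece 2, then R[2]=14)
R[5] = 33  (first piece 2, then R[3]=19)
R[6] = 42  (first piece 2, then R[4]=28)
R[7] = 47  (first piece 2, then R[5]=33)
R[8] = 56  (first piece 2, then R[6]=42)
R[9] = 61  (first piece 2, then R[7]=47)
R[10] = 70  (first piece 2, then R[8]=56)
R[11] = 75  (first piece 2, then R[9]=61)
One optimal cutting: 3 + 2 + 2 + 2 + 2 → $19 + $14 + $14 + $14 + $14 = $75.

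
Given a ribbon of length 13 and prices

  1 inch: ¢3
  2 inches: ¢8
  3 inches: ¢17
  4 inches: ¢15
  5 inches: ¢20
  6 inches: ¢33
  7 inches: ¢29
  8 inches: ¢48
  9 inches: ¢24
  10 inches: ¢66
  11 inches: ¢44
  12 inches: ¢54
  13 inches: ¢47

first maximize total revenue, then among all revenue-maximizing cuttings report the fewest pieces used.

Consider every possible first cut. r[k] is the best of p[i]+r[k−i] over all sellable i≤k.
r[1] = 3
r[2] = 8
r[3] = 17
r[4] = 20  (first piece 1, then r[3]=17)
r[5] = 25  (first piece 2, then r[3]=17)
r[6] = 34  (first piece 3, then r[3]=17)
r[7] = 37  (first piece 1, then r[6]=34)
r[8] = 48
r[9] = 51  (first piece 1, then r[8]=48)
r[10] = 66
r[11] = 69  (first piece 1, then r[10]=66)
r[12] = 74  (first piece 2, then r[10]=66)
r[13] = 83  (first piece 3, then r[10]=66)
Maximum revenue is ¢83.
Now minimize piece count subject to staying optimal: for each k, pieces[k] = 1 + min over i with p[i]+r[k−i]=r[k] of pieces[k−i].
pieces[10] = 1
pieces[11] = 2
pieces[12] = 2
pieces[13] = 2

2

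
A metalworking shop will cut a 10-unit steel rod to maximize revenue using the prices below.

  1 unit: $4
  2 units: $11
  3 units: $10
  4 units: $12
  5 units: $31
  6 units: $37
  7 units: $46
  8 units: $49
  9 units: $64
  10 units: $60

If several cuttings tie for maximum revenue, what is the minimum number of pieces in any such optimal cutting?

2

Build r[k] bottom-up: r[k] = max over allowed piece i of (p[i] + r[k−i]).
r[1] = 4
r[2] = max(4+4, 11+0) = 11
r[3] = max(4+11, 11+4, 10+0) = 15
r[4] = max(4+15, 11+11, 10+4, 12+0) = 22
r[5] = max(4+22, 11+15, 10+11, 12+4, 31+0) = 31
r[6] = max(4+31, 11+22, 10+15, 12+11, 31+4, 37+0) = 37
r[7] = max(4+37, 11+31, 10+22, …, 37+4, 46+0) = 46
r[8] = max(4+46, 11+37, 10+31, …, 46+4, 49+0) = 50
r[9] = max(4+50, 11+46, 10+37, …, 49+4, 64+0) = 64
r[10] = max(4+64, 11+50, 10+46, …, 64+4, 60+0) = 68
Maximum revenue is $68.
Now minimize piece count subject to staying optimal: for each k, pieces[k] = 1 + min over i with p[i]+r[k−i]=r[k] of pieces[k−i].
pieces[7] = 1
pieces[8] = 2
pieces[9] = 1
pieces[10] = 2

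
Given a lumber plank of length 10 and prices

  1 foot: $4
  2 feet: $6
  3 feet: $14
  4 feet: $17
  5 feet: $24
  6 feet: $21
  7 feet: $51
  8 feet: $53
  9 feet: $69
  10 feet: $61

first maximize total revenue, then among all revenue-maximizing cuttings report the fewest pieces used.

2

Consider every possible first cut. r[k] is the best of p[i]+r[k−i] over all sellable i≤k.
r[1] = 4
r[2] = 8  (first piece 1, then r[1]=4)
r[3] = 14
r[4] = 18  (first piece 1, then r[3]=14)
r[5] = 24
r[6] = 28  (first piece 1, then r[5]=24)
r[7] = 51
r[8] = 55  (first piece 1, then r[7]=51)
r[9] = 69
r[10] = 73  (first piece 1, then r[9]=69)
Maximum revenue is $73.
Now minimize piece count subject to staying optimal: for each k, pieces[k] = 1 + min over i with p[i]+r[k−i]=r[k] of pieces[k−i].
pieces[7] = 1
pieces[8] = 2
pieces[9] = 1
pieces[10] = 2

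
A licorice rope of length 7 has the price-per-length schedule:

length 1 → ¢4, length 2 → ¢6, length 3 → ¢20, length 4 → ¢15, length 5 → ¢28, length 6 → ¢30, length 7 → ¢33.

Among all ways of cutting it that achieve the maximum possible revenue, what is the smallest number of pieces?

3

Consider every possible first cut. r[k] is the best of p[i]+r[k−i] over all sellable i≤k.
r[1] = 4
r[2] = max(4+4, 6+0) = 8
r[3] = max(4+8, 6+4, 20+0) = 20
r[4] = max(4+20, 6+8, 20+4, 15+0) = 24
r[5] = max(4+24, 6+20, 20+8, 15+4, 28+0) = 28
r[6] = max(4+28, 6+24, 20+20, 15+8, 28+4, 30+0) = 40
r[7] = max(4+40, 6+28, 20+24, …, 30+4, 33+0) = 44
Maximum revenue is ¢44.
Now minimize piece count subject to staying optimal: for each k, pieces[k] = 1 + min over i with p[i]+r[k−i]=r[k] of pieces[k−i].
pieces[4] = 2
pieces[5] = 1
pieces[6] = 2
pieces[7] = 3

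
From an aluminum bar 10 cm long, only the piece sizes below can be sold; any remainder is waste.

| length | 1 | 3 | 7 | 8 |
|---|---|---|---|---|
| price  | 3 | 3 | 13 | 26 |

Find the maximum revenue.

32

Build best[k] bottom-up: best[k] = max over allowed piece i of (p[i] + best[k−i]).
best[1] = 3
best[2] = 6  (first piece 1, then best[1]=3)
best[3] = max(3+6, 3+0) = 9
best[4] = max(3+9, 3+3) = 12
best[5] = max(3+12, 3+6) = 15
best[6] = max(3+15, 3+9) = 18
best[7] = max(3+18, 3+12, 13+0) = 21
best[8] = max(3+21, 3+15, 13+3, 26+0) = 26
best[9] = max(3+26, 3+18, 13+6, 26+3) = 29
best[10] = max(3+29, 3+21, 13+9, 26+6) = 32
One optimal cutting: 8 + 1 + 1 → $32.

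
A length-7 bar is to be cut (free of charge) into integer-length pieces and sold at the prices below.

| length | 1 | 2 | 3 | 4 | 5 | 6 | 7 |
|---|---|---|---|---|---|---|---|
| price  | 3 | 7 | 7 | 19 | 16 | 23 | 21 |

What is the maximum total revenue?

Build best[k] bottom-up: best[k] = max over allowed piece i of (p[i] + best[k−i]).
best[1] = 3
best[2] = 7
best[3] = 10  (first piece 1, then best[2]=7)
best[4] = 19
best[5] = 22  (first piece 1, then best[4]=19)
best[6] = 26  (first piece 2, then best[4]=19)
best[7] = 29  (first piece 1, then best[6]=26)
One optimal cutting: 4 + 2 + 1 → €19 + €7 + €3 = €29.

29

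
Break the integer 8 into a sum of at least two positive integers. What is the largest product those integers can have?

Fill m[k] for k=2..8: at each k try every first piece i and multiply by the better of (k−i) uncut or m[k−i].
Small cases: m[2]=1, m[3]=2.
m[4] = 2*max(2,1) = 2*2 = 4
m[5] = 2*max(3,2) = 2*3 = 6
m[6] = 3*max(3,2) = 3*3 = 9
m[7] = 2*max(5,6) = 2*6 = 12
m[8] = 2*max(6,9) = 2*9 = 18
One optimal split: 3 + 3 + 2; product 3*3*2 = 18.

18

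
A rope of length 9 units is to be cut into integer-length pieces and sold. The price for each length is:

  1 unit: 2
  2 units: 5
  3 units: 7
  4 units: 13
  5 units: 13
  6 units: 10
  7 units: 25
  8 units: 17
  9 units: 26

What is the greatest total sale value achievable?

30

Let v[k] be the best obtainable value from length k. For each k, try every first piece i and keep the best of price[i] + v[k−i].
v[1] = 2
v[2] = max(2+2, 5+0) = 5
v[3] = max(2+5, 5+2, 7+0) = 7
v[4] = max(2+7, 5+5, 7+2, 13+0) = 13
v[5] = max(2+13, 5+7, 7+5, 13+2, 13+0) = 15
v[6] = max(2+15, 5+13, 7+7, 13+5, 13+2, 10+0) = 18
v[7] = max(2+18, 5+15, 7+13, …, 10+2, 25+0) = 25
v[8] = max(2+25, 5+18, 7+15, …, 25+2, 17+0) = 27
v[9] = max(2+27, 5+25, 7+18, …, 17+2, 26+0) = 30
One optimal cutting: 7 + 2 → 25 + 5 = 30.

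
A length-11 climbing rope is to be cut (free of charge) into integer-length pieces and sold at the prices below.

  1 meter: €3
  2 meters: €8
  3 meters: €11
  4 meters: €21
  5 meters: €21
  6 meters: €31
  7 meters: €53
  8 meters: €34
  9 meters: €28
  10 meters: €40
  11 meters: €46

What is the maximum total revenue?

Consider every possible first cut. v[k] is the best of p[i]+v[k−i] over all sellable i≤k.
v[1] = 3
v[2] = 8
v[3] = 11  (first piece 1, then v[2]=8)
v[4] = 21
v[5] = 24  (first piece 1, then v[4]=21)
v[6] = 31
v[7] = 53
v[8] = 56  (first piece 1, then v[7]=53)
v[9] = 61  (first piece 2, then v[7]=53)
v[10] = 64  (first piece 1, then v[9]=61)
v[11] = 74  (first piece 4, then v[7]=53)
One optimal cutting: 7 + 4 → €53 + €21 = €74.

74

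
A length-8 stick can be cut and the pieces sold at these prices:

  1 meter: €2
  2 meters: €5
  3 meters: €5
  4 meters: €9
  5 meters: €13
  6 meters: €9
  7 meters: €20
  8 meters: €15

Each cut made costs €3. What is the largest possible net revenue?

Consider every possible first cut. net[k] is the best of p[i]+net[k−i] over all sellable i≤k, charging 3 whenever i<k.
net[1] = 2
net[2] = 5
net[3] = 5
net[4] = 9
net[5] = 13
net[6] = 12  (first piece 1, then net[5]=13)
net[7] = 20
net[8] = 19  (first piece 1, then net[7]=20)
One optimal plan: pieces 7 + 1 (1 cut) → €22 − €3 = €19.

19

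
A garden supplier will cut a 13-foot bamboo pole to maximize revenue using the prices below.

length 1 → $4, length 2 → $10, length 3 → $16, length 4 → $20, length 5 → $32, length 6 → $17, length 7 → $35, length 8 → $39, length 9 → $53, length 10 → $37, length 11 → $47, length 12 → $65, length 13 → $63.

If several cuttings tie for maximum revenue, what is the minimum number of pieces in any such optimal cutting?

3

Consider every possible first cut. r[k] is the best of p[i]+r[k−i] over all sellable i≤k.
r[1] = 4
r[2] = 10
r[3] = 16
r[4] = 20  (first piece 1, then r[3]=16)
r[5] = 32
r[6] = 36  (first piece 1, then r[5]=32)
r[7] = 42  (first piece 2, then r[5]=32)
r[8] = 48  (first piece 3, then r[5]=32)
r[9] = 53
r[10] = 64  (first piece 5, then r[5]=32)
r[11] = 68  (first piece 1, then r[10]=64)
r[12] = 74  (first piece 2, then r[10]=64)
r[13] = 80  (first piece 3, then r[10]=64)
Maximum revenue is $80.
Now minimize piece count subject to staying optimal: for each k, pieces[k] = 1 + min over i with p[i]+r[k−i]=r[k] of pieces[k−i].
pieces[10] = 2
pieces[11] = 3
pieces[12] = 3
pieces[13] = 3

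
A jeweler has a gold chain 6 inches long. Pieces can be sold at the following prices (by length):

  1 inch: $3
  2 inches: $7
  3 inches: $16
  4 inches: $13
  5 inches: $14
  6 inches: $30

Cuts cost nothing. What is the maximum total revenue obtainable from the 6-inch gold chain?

32

Let v[k] be the best obtainable value from length k. For each k, try every first piece i and keep the best of price[i] + v[k−i].
v[1] = 3
v[2] = 7
v[3] = 16
v[4] = 19  (first piece 1, then v[3]=16)
v[5] = 23  (first piece 2, then v[3]=16)
v[6] = 32  (first piece 3, then v[3]=16)
One optimal cutting: 3 + 3 → $16 + $16 = $32.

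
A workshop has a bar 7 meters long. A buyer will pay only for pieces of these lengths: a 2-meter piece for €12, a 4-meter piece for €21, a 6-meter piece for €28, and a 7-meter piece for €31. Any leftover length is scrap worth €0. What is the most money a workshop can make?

Build r[k] bottom-up: r[k] = max over allowed piece i of (p[i] + r[k−i]).
r[1] = 0
r[2] = 12
r[3] = 12
r[4] = 24  (first piece 2, then r[2]=12)
r[5] = 24
r[6] = 36  (first piece 2, then r[4]=24)
r[7] = 36
One optimal cutting: pieces 2 + 2 + 2 with 1 meter of scrap → €36.

36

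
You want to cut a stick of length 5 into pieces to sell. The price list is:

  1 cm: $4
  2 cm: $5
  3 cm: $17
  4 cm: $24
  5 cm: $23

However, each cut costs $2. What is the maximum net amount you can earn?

Build v[k] bottom-up: v[k] = max over allowed piece i of (p[i] + v[k−i]) − 2 per cut.
v[1] = 4
v[2] = max(4+4-2, 5+0) = 6
v[3] = max(4+6-2, 5+4-2, 17+0) = 17
v[4] = max(4+17-2, 5+6-2, 17+4-2, 24+0) = 24
v[5] = max(4+24-2, 5+17-2, 17+6-2, 24+4-2, 23+0) = 26
One optimal plan: pieces 4 + 1 (1 cut) → $28 − $2 = $26.

26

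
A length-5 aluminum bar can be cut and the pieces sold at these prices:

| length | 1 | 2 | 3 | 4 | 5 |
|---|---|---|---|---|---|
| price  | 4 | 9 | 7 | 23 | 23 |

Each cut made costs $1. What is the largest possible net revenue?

26

Consider every possible first cut. r[k] is the best of p[i]+r[k−i] over all sellable i≤k, charging 1 whenever i<k.
r[1] = 4
r[2] = max(4+4-1, 9+0) = 9
r[3] = max(4+9-1, 9+4-1, 7+0) = 12
r[4] = max(4+12-1, 9+9-1, 7+4-1, 23+0) = 23
r[5] = max(4+23-1, 9+12-1, 7+9-1, 23+4-1, 23+0) = 26
One optimal plan: pieces 4 + 1 (1 cut) → $27 − $1 = $26.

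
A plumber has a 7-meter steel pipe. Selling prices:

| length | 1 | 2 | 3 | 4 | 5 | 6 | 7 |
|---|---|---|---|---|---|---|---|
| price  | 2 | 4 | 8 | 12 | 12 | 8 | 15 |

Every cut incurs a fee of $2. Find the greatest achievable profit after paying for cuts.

Let net[k] be the best obtainable value from length k. For each k, try every first piece i and keep the best of price[i] + net[k−i] minus the 2 cut fee when i<k.
net[1] = 2
net[2] = 4
net[3] = 8
net[4] = 12
net[5] = 12  (first piece 1, then net[4]=12)
net[6] = 14  (first piece 2, then net[4]=12)
net[7] = 18  (first piece 3, then net[4]=12)
One optimal plan: pieces 4 + 3 (1 cut) → $20 − $2 = $18.

18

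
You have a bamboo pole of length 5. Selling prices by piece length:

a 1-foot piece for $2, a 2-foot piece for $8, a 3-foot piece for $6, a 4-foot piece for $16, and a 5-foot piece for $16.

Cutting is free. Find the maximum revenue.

Build R[k] bottom-up: R[k] = max over allowed piece i of (p[i] + R[k−i]).
R[1] = 2
R[2] = 8
R[3] = 10  (first piece 1, then R[2]=8)
R[4] = 16  (first piece 2, then R[2]=8)
R[5] = 18  (first piece 1, then R[4]=16)
One optimal cutting: 2 + 2 + 1 → $8 + $8 + $2 = $18.

18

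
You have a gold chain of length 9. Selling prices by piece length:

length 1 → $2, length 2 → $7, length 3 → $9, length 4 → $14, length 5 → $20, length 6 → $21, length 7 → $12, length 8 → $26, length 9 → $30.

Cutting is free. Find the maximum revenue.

34

Consider every possible first cut. best[k] is the best of p[i]+best[k−i] over all sellable i≤k.
best[1] = 2
best[2] = 7
best[3] = 9  (first piece 1, then best[2]=7)
best[4] = 14  (first piece 2, then best[2]=7)
best[5] = 20
best[6] = 22  (first piece 1, then best[5]=20)
best[7] = 27  (first piece 2, then best[5]=20)
best[8] = 29  (first piece 1, then best[7]=27)
best[9] = 34  (first piece 2, then best[7]=27)
One optimal cutting: 5 + 2 + 2 → $20 + $7 + $7 = $34.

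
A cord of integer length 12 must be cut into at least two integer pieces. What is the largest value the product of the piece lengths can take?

81

Define m[k] = max over 1≤i<k of i · max(k−i, m[k−i]); the inner max lets the remainder stay uncut if that's better.
m[2] = 1*max(1,0) = 1*1 = 1
m[3] = 1*max(2,1) = 1*2 = 2
m[4] = 2*max(2,1) = 2*2 = 4
m[5] = 2*max(3,2) = 2*3 = 6
m[6] = 3*max(3,2) = 3*3 = 9
m[7] = 2*max(5,6) = 2*6 = 12
m[8] = 2*max(6,9) = 2*9 = 18
m[9] = 3*max(6,9) = 3*9 = 27
m[10] = 2*max(8,18) = 2*18 = 36
m[11] = 2*max(9,27) = 2*27 = 54
m[12] = 3*max(9,27) = 3*27 = 81
One optimal split: 3 + 3 + 3 + 3; product 3*3*3*3 = 81.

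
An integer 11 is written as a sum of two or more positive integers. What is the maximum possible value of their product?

54

Let f[k] be the best product for length k (with at least one cut). For each first piece i, the rest contributes max(k−i, f[k−i]).
Small cases: f[2]=1, f[3]=2.
f[4] = 2*max(2,1) = 2*2 = 4
f[5] = 2*max(3,2) = 2*3 = 6
f[6] = 3*max(3,2) = 3*3 = 9
f[7] = 2*max(5,6) = 2*6 = 12
f[8] = 2*max(6,9) = 2*9 = 18
f[9] = 3*max(6,9) = 3*9 = 27
f[10] = 2*max(8,18) = 2*18 = 36
f[11] = 2*max(9,27) = 2*27 = 54
One optimal split: 3 + 3 + 3 + 2; product 3*3*3*2 = 54.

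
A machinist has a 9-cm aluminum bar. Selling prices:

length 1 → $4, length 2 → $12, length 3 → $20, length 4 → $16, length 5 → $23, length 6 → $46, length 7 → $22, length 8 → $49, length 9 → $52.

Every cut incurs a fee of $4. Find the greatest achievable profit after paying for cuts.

62

Let net[k] be the best obtainable value from length k. For each k, try every first piece i and keep the best of price[i] + net[k−i] minus the 4 cut fee when i<k.
net[1] = 4
net[2] = max(4+4-4, 12+0) = 12
net[3] = max(4+12-4, 12+4-4, 20+0) = 20
net[4] = max(4+20-4, 12+12-4, 20+4-4, 16+0) = 20
net[5] = max(4+20-4, 12+20-4, 20+12-4, 16+4-4, 23+0) = 28
net[6] = max(4+28-4, 12+20-4, 20+20-4, 16+12-4, 23+4-4, 46+0) = 46
net[7] = max(4+46-4, 12+28-4, 20+20-4, …, 46+4-4, 22+0) = 46
net[8] = max(4+46-4, 12+46-4, 20+28-4, …, 22+4-4, 49+0) = 54
net[9] = max(4+54-4, 12+46-4, 20+46-4, …, 49+4-4, 52+0) = 62
One optimal plan: pieces 6 + 3 (1 cut) → $66 − $4 = $62.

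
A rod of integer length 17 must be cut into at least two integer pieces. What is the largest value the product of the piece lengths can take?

486

Fill m[k] for k=2..17: at each k try every first piece i and multiply by the better of (k−i) uncut or m[k−i].
m[2] = 1*max(1,0) = 1*1 = 1
m[3] = 1*max(2,1) = 1*2 = 2
m[4] = 2*max(2,1) = 2*2 = 4
m[5] = 2*max(3,2) = 2*3 = 6
m[6] = 3*max(3,2) = 3*3 = 9
m[7] = 2*max(5,6) = 2*6 = 12
m[8] = 2*max(6,9) = 2*9 = 18
m[9] = 3*max(6,9) = 3*9 = 27
m[10] = 2*max(8,18) = 2*18 = 36
m[11] = 2*max(9,27) = 2*27 = 54
m[12] = 3*max(9,27) = 3*27 = 81
m[13] = 2*max(11,54) = 2*54 = 108
m[14] = 2*max(12,81) = 2*81 = 162
m[15] = 3*max(12,81) = 3*81 = 243
m[16] = 2*max(14,162) = 2*162 = 324
m[17] = 2*max(15,243) = 2*243 = 486
One optimal split: 3 + 3 + 3 + 3 + 3 + 2; product 3*3*3*3*3*2 = 486.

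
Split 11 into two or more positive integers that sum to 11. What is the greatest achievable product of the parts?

54

Define g[k] = max over 1≤i<k of i · max(k−i, g[k−i]); the inner max lets the remainder stay uncut if that's better.
g[2] = 1×max(1,0) = 1×1 = 1
g[3] = max(1×2, 2×1) = 2
g[4] = max(1×3, 2×2, 3×1) = 4
g[5] = max(1×4, 2×3, 3×2, 4×1) = 6
g[6] = max(1×6, 2×4, 3×3, 4×2, 5×1) = 9
g[7] = max(1×9, 2×6, 3×4, 4×3, 5×2, 6×1) = 12
g[8] = max(1×12, 2×9, 3×6, …, 6×2, 7×1) = 18
g[9] = max(1×18, 2×12, 3×9, …, 7×2, 8×1) = 27
g[10] = max(1×27, 2×18, 3×12, …, 8×2, 9×1) = 36
g[11] = max(1×36, 2×27, 3×18, …, 9×2, 10×1) = 54
One optimal split: 3 + 3 + 3 + 2; product 3×3×3×2 = 54.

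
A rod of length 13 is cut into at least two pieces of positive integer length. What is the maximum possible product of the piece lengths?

Fill m[k] for k=2..13: at each k try every first piece i and multiply by the better of (k−i) uncut or m[k−i].
m[2] = 1×max(1,0) = 1×1 = 1
m[3] = max(1×2, 2×1) = 2
m[4] = max(1×3, 2×2, 3×1) = 4
m[5] = max(1×4, 2×3, 3×2, 4×1) = 6
m[6] = max(1×6, 2×4, 3×3, 4×2, 5×1) = 9
m[7] = max(1×9, 2×6, 3×4, 4×3, 5×2, 6×1) = 12
m[8] = max(1×12, 2×9, 3×6, …, 6×2, 7×1) = 18
m[9] = max(1×18, 2×12, 3×9, …, 7×2, 8×1) = 27
m[10] = max(1×27, 2×18, 3×12, …, 8×2, 9×1) = 36
m[11] = max(1×36, 2×27, 3×18, …, 9×2, 10×1) = 54
m[12] = max(1×54, 2×36, 3×27, …, 10×2, 11×1) = 81
m[13] = max(1×81, 2×54, 3×36, …, 11×2, 12×1) = 108
One optimal split: 3 + 3 + 3 + 2 + 2; product 3×3×3×2×2 = 108.

108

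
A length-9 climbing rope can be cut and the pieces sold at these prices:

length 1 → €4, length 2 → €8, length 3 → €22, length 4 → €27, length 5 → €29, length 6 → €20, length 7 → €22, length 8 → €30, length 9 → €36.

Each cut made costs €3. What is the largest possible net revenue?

60

Consider every possible first cut. v[k] is the best of p[i]+v[k−i] over all sellable i≤k, charging 3 whenever i<k.
v[1] = 4
v[2] = 8
v[3] = 22
v[4] = 27
v[5] = 29
v[6] = 41  (first piece 3, then v[3]=22)
v[7] = 46  (first piece 3, then v[4]=27)
v[8] = 51  (first piece 4, then v[4]=27)
v[9] = 60  (first piece 3, then v[6]=41)
One optimal plan: pieces 3 + 3 + 3 (2 cuts) → €66 − €6 = €60.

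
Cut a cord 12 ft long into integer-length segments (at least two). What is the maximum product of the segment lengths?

81

Define f[k] = max over 1≤i<k of i · max(k−i, f[k−i]); the inner max lets the remainder stay uncut if that's better.
f[2] = 1*max(1,0) = 1*1 = 1
f[3] = 1*max(2,1) = 1*2 = 2
f[4] = 2*max(2,1) = 2*2 = 4
f[5] = 2*max(3,2) = 2*3 = 6
f[6] = 3*max(3,2) = 3*3 = 9
f[7] = 2*max(5,6) = 2*6 = 12
f[8] = 2*max(6,9) = 2*9 = 18
f[9] = 3*max(6,9) = 3*9 = 27
f[10] = 2*max(8,18) = 2*18 = 36
f[11] = 2*max(9,27) = 2*27 = 54
f[12] = 3*max(9,27) = 3*27 = 81
One optimal split: 3 + 3 + 3 + 3; product 3*3*3*3 = 81.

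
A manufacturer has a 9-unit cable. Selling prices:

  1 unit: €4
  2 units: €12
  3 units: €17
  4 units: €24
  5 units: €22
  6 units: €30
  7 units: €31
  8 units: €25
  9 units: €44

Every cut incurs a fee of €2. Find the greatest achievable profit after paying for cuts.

Consider every possible first cut. v[k] is the best of p[i]+v[k−i] over all sellable i≤k, charging 2 whenever i<k.
v[1] = 4
v[2] = max(4+4-2, 12+0) = 12
v[3] = max(4+12-2, 12+4-2, 17+0) = 17
v[4] = max(4+17-2, 12+12-2, 17+4-2, 24+0) = 24
v[5] = max(4+24-2, 12+17-2, 17+12-2, 24+4-2, 22+0) = 27
v[6] = max(4+27-2, 12+24-2, 17+17-2, 24+12-2, 22+4-2, 30+0) = 34
v[7] = max(4+34-2, 12+27-2, 17+24-2, …, 30+4-2, 31+0) = 39
v[8] = max(4+39-2, 12+34-2, 17+27-2, …, 31+4-2, 25+0) = 46
v[9] = max(4+46-2, 12+39-2, 17+34-2, …, 25+4-2, 44+0) = 49
One optimal plan: pieces 4 + 3 + 2 (2 cuts) → €53 − €4 = €49.

49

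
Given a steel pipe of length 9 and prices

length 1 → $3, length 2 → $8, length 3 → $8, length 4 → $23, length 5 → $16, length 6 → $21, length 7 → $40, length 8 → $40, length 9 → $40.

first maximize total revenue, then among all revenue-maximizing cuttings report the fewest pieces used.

Consider every possible first cut. r[k] is the best of p[i]+r[k−i] over all sellable i≤k.
r[1] = 3
r[2] = max(3+3, 8+0) = 8
r[3] = max(3+8, 8+3, 8+0) = 11
r[4] = max(3+11, 8+8, 8+3, 23+0) = 23
r[5] = max(3+23, 8+11, 8+8, 23+3, 16+0) = 26
r[6] = max(3+26, 8+23, 8+11, 23+8, 16+3, 21+0) = 31
r[7] = max(3+31, 8+26, 8+23, …, 21+3, 40+0) = 40
r[8] = max(3+40, 8+31, 8+26, …, 40+3, 40+0) = 46
r[9] = max(3+46, 8+40, 8+31, …, 40+3, 40+0) = 49
Maximum revenue is $49.
Now minimize piece count subject to staying optimal: for each k, pieces[k] = 1 + min over i with p[i]+r[k−i]=r[k] of pieces[k−i].
pieces[6] = 2
pieces[7] = 1
pieces[8] = 2
pieces[9] = 3

3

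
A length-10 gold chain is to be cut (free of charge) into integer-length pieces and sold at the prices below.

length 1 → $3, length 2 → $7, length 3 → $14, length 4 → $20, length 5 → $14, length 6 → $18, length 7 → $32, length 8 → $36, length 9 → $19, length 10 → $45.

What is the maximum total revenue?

48

Build v[k] bottom-up: v[k] = max over allowed piece i of (p[i] + v[k−i]).
v[1] = 3
v[2] = max(3+3, 7+0) = 7
v[3] = max(3+7, 7+3, 14+0) = 14
v[4] = max(3+14, 7+7, 14+3, 20+0) = 20
v[5] = max(3+20, 7+14, 14+7, 20+3, 14+0) = 23
v[6] = max(3+23, 7+20, 14+14, 20+7, 14+3, 18+0) = 28
v[7] = max(3+28, 7+23, 14+20, …, 18+3, 32+0) = 34
v[8] = max(3+34, 7+28, 14+23, …, 32+3, 36+0) = 40
v[9] = max(3+40, 7+34, 14+28, …, 36+3, 19+0) = 43
v[10] = max(3+43, 7+40, 14+34, …, 19+3, 45+0) = 48
One optimal cutting: 4 + 3 + 3 → $20 + $14 + $14 = $48.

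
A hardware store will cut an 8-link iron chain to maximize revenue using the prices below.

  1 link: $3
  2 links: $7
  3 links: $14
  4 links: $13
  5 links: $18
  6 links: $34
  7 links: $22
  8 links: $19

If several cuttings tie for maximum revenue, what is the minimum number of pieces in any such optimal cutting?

2

Let r[k] be the best obtainable value from length k. For each k, try every first piece i and keep the best of price[i] + r[k−i].
r[1] = 3
r[2] = max(3+3, 7+0) = 7
r[3] = max(3+7, 7+3, 14+0) = 14
r[4] = max(3+14, 7+7, 14+3, 13+0) = 17
r[5] = max(3+17, 7+14, 14+7, 13+3, 18+0) = 21
r[6] = max(3+21, 7+17, 14+14, 13+7, 18+3, 34+0) = 34
r[7] = max(3+34, 7+21, 14+17, …, 34+3, 22+0) = 37
r[8] = max(3+37, 7+34, 14+21, …, 22+3, 19+0) = 41
Maximum revenue is $41.
Now minimize piece count subject to staying optimal: for each k, pieces[k] = 1 + min over i with p[i]+r[k−i]=r[k] of pieces[k−i].
pieces[5] = 2
pieces[6] = 1
pieces[7] = 2
pieces[8] = 2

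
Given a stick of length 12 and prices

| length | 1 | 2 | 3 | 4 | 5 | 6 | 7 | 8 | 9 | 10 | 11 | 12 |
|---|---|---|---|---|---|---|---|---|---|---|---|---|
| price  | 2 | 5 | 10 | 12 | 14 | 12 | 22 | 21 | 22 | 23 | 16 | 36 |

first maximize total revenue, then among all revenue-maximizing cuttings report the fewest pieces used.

Build r[k] bottom-up: r[k] = max over allowed piece i of (p[i] + r[k−i]).
r[1] = 2
r[2] = max(2+2, 5+0) = 5
r[3] = max(2+5, 5+2, 10+0) = 10
r[4] = max(2+10, 5+5, 10+2, 12+0) = 12
r[5] = max(2+12, 5+10, 10+5, 12+2, 14+0) = 15
r[6] = max(2+15, 5+12, 10+10, 12+5, 14+2, 12+0) = 20
r[7] = max(2+20, 5+15, 10+12, …, 12+2, 22+0) = 22
r[8] = max(2+22, 5+20, 10+15, …, 22+2, 21+0) = 25
r[9] = max(2+25, 5+22, 10+20, …, 21+2, 22+0) = 30
r[10] = max(2+30, 5+25, 10+22, …, 22+2, 23+0) = 32
r[11] = max(2+32, 5+30, 10+25, …, 23+2, 16+0) = 35
r[12] = max(2+35, 5+32, 10+30, …, 16+2, 36+0) = 40
Maximum revenue is €40.
Now minimize piece count subject to staying optimal: for each k, pieces[k] = 1 + min over i with p[i]+r[k−i]=r[k] of pieces[k−i].
pieces[9] = 3
pieces[10] = 2
pieces[11] = 4
pieces[12] = 4

4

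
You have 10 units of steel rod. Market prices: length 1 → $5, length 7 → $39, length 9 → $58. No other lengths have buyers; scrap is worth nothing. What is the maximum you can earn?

63

Build best[k] bottom-up: best[k] = max over allowed piece i of (p[i] + best[k−i]).
best[1] = 5
best[2] = 10  (first piece 1, then best[1]=5)
best[3] = 15  (first piece 1, then best[2]=10)
best[4] = 20  (first piece 1, then best[3]=15)
best[5] = 25  (first piece 1, then best[4]=20)
best[6] = 30  (first piece 1, then best[5]=25)
best[7] = max(5+30, 39+0) = 39
best[8] = max(5+39, 39+5) = 44
best[9] = max(5+44, 39+10, 58+0) = 58
best[10] = max(5+58, 39+15, 58+5) = 63
One optimal cutting: 9 + 1 → $63.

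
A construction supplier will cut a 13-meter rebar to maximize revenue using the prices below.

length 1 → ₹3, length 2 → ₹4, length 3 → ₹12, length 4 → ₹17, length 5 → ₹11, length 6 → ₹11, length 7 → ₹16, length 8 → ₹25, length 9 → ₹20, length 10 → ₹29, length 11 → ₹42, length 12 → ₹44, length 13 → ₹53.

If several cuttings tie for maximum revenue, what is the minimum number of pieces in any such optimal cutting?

Let r[k] be the best obtainable value from length k. For each k, try every first piece i and keep the best of price[i] + r[k−i].
r[1] = 3
r[2] = 6  (first piece 1, then r[1]=3)
r[3] = 12
r[4] = 17
r[5] = 20  (first piece 1, then r[4]=17)
r[6] = 24  (first piece 3, then r[3]=12)
r[7] = 29  (first piece 3, then r[4]=17)
r[8] = 34  (first piece 4, then r[4]=17)
r[9] = 37  (first piece 1, then r[8]=34)
r[10] = 41  (first piece 3, then r[7]=29)
r[11] = 46  (first piece 3, then r[8]=34)
r[12] = 51  (first piece 4, then r[8]=34)
r[13] = 54  (first piece 1, then r[12]=51)
Maximum revenue is ₹54.
Now minimize piece count subject to staying optimal: for each k, pieces[k] = 1 + min over i with p[i]+r[k−i]=r[k] of pieces[k−i].
pieces[10] = 3
pieces[11] = 3
pieces[12] = 3
pieces[13] = 4

4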